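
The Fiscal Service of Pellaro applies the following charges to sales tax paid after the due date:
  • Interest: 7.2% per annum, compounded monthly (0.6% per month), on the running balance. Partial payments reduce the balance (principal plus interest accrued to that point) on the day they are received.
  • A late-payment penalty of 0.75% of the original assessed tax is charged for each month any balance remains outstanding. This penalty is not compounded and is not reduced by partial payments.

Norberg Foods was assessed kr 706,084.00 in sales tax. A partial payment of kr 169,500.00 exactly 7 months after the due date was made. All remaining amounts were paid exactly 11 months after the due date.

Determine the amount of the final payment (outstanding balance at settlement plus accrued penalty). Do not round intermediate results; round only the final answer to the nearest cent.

kr 638,756.23

Balance at month 7: kr 706,084.0000 × (1 + 0.006)^7 = kr 736,278.6976…
After kr 169,500.00 payment: kr 736,278.6976… − kr 169,500.00 = kr 566,778.6976…
Balance at month 11: kr 566,778.6976… × (1 + 0.006)^4 = kr 580,504.3010…
Penalty: 11 × 0.75% × kr 706,084.00 = kr 58,251.93
Final settlement = outstanding balance + penalty = kr 580,504.3010… + kr 58,251.93 = kr 638,756.23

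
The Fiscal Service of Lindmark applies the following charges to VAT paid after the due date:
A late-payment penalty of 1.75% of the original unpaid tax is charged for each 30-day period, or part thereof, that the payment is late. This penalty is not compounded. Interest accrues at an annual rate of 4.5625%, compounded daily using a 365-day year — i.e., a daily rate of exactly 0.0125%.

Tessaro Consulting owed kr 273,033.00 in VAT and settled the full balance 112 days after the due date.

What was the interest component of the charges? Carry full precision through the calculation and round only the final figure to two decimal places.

Interest: kr 273,033.00 × ((1 + 0.000125)^112 − 1) = kr 273,033.00 × 0.01409757… = kr 3,849.1023…

kr 3,849.10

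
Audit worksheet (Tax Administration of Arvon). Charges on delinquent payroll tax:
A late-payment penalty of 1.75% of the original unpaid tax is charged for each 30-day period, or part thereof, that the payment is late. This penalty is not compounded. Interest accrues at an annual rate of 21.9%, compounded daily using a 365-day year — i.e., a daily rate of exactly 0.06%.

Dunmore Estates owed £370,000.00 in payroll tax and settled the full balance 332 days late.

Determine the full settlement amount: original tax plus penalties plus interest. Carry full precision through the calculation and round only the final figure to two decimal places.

Penalty periods: ⌈332/30⌉ = 12; penalty = 12 × 1.75% × £370,000.00 = £77,700.00
Interest: £370,000.00 × ((1 + 0.0006)^332 − 1) = £370,000.00 × 0.22035313… = £81,530.6564…
Total = £370,000.00 + £77,700.0000 + £81,530.6564… = £529,230.66

£529,230.66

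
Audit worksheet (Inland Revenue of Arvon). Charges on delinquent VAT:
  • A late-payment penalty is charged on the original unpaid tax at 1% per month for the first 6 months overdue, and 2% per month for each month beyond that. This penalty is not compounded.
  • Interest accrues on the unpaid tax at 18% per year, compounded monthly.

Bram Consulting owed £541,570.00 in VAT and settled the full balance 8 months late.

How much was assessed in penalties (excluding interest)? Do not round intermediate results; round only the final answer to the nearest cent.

Penalty, months 1–6: 6 × 1% × £541,570.00 = £32,494.20
Penalty, months 7–8: 2 × 2% × £541,570.00 = £21,662.80
Total penalty = £32,494.20 + £21,662.80 = £54,157.00

£54,157.00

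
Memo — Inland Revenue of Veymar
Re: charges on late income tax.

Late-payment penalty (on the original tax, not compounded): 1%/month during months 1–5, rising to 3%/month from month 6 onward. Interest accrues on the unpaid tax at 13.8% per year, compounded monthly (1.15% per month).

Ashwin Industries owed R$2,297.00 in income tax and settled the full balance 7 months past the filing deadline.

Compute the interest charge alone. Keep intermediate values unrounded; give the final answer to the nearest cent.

R$191.41

Interest: R$2,297.00 × ((1 + 0.0115)^7 − 1) = R$2,297.00 × 0.0833311… = R$191.4115…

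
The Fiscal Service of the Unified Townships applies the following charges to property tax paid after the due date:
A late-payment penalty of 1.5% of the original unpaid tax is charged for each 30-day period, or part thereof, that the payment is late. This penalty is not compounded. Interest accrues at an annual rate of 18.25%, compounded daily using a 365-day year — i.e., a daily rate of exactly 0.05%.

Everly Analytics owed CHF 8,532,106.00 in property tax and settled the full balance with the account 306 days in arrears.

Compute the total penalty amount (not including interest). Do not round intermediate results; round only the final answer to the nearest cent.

Penalty periods: ⌈306/30⌉ = 11; penalty = 11 × 1.5% × CHF 8,532,106.00 = CHF 1,407,797.49

CHF 1,407,797.49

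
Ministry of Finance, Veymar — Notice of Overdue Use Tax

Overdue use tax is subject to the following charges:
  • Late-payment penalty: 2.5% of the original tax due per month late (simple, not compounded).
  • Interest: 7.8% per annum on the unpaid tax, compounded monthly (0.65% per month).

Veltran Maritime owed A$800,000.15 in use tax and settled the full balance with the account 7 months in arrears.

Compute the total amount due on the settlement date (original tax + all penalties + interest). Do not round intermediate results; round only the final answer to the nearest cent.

Late-payment penalty: 7 × 2.5% × A$800,000.15 = A$140,000.03…
Interest: A$800,000.15 × ((1 + 0.0065)^7 − 1) = A$800,000.15 × 0.0463969… = A$37,117.5466…
Total = A$800,000.15 + A$140,000.0263… + A$37,117.5466… = A$977,117.72

A$977,117.72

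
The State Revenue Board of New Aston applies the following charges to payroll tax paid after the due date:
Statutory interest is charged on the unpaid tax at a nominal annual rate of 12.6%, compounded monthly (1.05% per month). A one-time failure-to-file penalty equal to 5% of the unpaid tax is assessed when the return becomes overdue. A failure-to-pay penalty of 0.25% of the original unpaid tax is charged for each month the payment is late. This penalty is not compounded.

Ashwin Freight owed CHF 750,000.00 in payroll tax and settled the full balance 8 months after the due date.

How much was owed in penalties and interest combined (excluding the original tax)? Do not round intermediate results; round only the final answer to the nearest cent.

CHF 117,864.51

Failure-to-file penalty: 5% × CHF 750,000.00 = CHF 37,500.00
Failure-to-pay penalty: 8 × 0.25% × CHF 750,000.00 = CHF 15,000.00
Interest: CHF 750,000.00 × ((1 + 0.0105)^8 − 1) = CHF 750,000.00 × 0.0871527… = CHF 65,364.5138…
Penalties + interest = CHF 52,500.0000 + CHF 65,364.5138… = CHF 117,864.51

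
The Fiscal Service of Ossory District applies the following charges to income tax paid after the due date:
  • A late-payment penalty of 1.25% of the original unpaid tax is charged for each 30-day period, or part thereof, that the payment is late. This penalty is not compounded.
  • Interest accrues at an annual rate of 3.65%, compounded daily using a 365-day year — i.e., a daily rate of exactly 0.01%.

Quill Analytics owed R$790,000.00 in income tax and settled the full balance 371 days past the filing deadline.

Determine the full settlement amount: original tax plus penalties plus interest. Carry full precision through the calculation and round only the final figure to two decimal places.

Penalty periods: ⌈371/30⌉ = 13; penalty = 13 × 1.25% × R$790,000.00 = R$128,375.00
Interest: R$790,000.00 × ((1 + 0.0001)^371 − 1) = R$790,000.00 × 0.03779487… = R$29,857.9476…
Total = R$790,000.00 + R$128,375.0000 + R$29,857.9476… = R$948,232.95

R$948,232.95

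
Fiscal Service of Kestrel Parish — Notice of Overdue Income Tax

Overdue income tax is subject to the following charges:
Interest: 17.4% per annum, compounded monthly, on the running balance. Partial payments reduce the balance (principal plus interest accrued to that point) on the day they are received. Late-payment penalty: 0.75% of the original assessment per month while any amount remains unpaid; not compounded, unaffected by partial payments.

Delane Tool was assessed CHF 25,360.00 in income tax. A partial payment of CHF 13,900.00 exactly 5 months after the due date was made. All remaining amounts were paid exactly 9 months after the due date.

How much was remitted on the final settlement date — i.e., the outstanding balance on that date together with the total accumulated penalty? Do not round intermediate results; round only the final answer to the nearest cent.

CHF 15,855.96

Monthly rate = 17.4% ÷ 12 = 1.45%
Balance at month 5: CHF 25,360.0000 × (1 + 0.0145)^5 = CHF 27,252.6982…
After CHF 13,900.00 payment: CHF 27,252.6982… − CHF 13,900.00 = CHF 13,352.6982…
Balance at month 9: CHF 13,352.6982… × (1 + 0.0145)^4 = CHF 14,144.1625…
Penalty: 9 × 0.75% × CHF 25,360.00 = CHF 1,711.80
Final settlement = outstanding balance + penalty = CHF 14,144.1625… + CHF 1,711.80 = CHF 15,855.96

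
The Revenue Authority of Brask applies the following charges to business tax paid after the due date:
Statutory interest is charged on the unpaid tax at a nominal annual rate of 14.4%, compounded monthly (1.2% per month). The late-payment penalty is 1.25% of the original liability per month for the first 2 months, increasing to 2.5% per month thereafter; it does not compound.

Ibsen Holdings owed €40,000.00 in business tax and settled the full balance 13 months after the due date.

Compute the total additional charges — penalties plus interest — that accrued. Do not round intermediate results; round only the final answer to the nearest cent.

€18,709.65

Penalty, months 1–2: 2 × 1.25% × €40,000.00 = €1,000.00
Penalty, months 3–13: 11 × 2.5% × €40,000.00 = €11,000.00
Interest: €40,000.00 × ((1 + 0.012)^13 − 1) = €40,000.00 × 0.1677414… = €6,709.6544…
Penalties + interest = €12,000.0000 + €6,709.6544… = €18,709.65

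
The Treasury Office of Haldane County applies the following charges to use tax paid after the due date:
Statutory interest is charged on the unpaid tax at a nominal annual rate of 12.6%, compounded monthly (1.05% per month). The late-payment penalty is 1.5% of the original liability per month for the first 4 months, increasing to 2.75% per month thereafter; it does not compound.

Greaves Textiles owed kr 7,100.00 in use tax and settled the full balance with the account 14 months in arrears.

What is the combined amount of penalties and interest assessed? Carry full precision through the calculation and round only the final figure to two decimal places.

kr 3,496.51

Penalty, months 1–4: 4 × 1.5% × kr 7,100.00 = kr 426.00
Penalty, months 5–14: 10 × 2.75% × kr 7,100.00 = kr 1,952.50
Interest: kr 7,100.00 × ((1 + 0.0105)^14 − 1) = kr 7,100.00 × 0.1574666… = kr 1,118.0125…
Penalties + interest = kr 2,378.5000 + kr 1,118.0125… = kr 3,496.51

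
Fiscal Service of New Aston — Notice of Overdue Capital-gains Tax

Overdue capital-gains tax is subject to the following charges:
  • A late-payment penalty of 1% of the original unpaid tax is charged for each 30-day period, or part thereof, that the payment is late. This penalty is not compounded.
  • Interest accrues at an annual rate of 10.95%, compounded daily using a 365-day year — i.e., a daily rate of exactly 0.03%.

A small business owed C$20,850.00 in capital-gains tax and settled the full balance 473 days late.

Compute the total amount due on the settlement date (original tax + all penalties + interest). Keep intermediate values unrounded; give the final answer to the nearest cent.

C$27,364.31

Penalty periods: ⌈473/30⌉ = 16; penalty = 16 × 1% × C$20,850.00 = C$3,336.00
Interest: C$20,850.00 × ((1 + 0.0003)^473 − 1) = C$20,850.00 × 0.15243687… = C$3,178.3088…
Total = C$20,850.00 + C$3,336.0000 + C$3,178.3088… = C$27,364.31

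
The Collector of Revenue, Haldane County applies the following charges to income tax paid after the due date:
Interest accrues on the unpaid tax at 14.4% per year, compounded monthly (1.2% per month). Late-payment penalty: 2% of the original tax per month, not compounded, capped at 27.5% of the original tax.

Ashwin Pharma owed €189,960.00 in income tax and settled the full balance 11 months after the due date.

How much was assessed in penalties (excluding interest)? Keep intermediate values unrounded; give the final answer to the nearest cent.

€41,791.20

Penalty: 11 × 2% × €189,960.00 = €41,791.20 (below the 27.5% cap of €52,239.00)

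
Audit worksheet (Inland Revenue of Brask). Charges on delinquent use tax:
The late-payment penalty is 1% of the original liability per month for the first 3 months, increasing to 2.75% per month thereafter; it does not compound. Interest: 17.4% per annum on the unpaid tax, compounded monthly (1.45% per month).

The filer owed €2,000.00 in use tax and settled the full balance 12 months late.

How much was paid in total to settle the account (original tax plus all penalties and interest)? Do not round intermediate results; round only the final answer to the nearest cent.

€2,932.14

Penalty, months 1–3: 3 × 1% × €2,000.00 = €60.00
Penalty, months 4–12: 9 × 2.75% × €2,000.00 = €495.00
Interest: €2,000.00 × ((1 + 0.0145)^12 − 1) = €2,000.00 × 0.1885696… = €377.1392…
Total = €2,000.00 + €555.0000 + €377.1392… = €2,932.14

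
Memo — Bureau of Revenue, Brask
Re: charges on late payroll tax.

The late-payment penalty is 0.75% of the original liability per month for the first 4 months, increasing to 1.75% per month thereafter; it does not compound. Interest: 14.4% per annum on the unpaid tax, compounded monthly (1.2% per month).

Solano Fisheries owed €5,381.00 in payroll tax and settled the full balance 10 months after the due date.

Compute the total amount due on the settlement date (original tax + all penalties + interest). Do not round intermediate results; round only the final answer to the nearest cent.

€6,789.16

Penalty, months 1–4: 4 × 0.75% × €5,381.00 = €161.43
Penalty, months 5–10: 6 × 1.75% × €5,381.00 = €565.01…
Interest: €5,381.00 × ((1 + 0.012)^10 − 1) = €5,381.00 × 0.1266918… = €681.7285…
Total = €5,381.00 + €726.4350 + €681.7285… = €6,789.16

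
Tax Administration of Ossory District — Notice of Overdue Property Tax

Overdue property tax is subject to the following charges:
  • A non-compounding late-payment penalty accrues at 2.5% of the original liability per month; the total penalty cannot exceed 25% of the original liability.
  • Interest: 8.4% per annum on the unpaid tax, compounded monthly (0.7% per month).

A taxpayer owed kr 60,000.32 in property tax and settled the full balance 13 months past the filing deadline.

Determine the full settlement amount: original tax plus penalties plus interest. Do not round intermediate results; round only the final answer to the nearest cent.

Penalty (uncapped): 13 × 2.5% × kr 60,000.32 = kr 19,500.10…; cap = 25% × kr 60,000.32 = kr 15,000.08 → penalty = kr 15,000.08
Interest: kr 60,000.32 × ((1 + 0.007)^13 − 1) = kr 60,000.32 × 0.0949218… = kr 5,695.3406…
Total = kr 60,000.32 + kr 15,000.0800 + kr 5,695.3406… = kr 80,695.74

kr 80,695.74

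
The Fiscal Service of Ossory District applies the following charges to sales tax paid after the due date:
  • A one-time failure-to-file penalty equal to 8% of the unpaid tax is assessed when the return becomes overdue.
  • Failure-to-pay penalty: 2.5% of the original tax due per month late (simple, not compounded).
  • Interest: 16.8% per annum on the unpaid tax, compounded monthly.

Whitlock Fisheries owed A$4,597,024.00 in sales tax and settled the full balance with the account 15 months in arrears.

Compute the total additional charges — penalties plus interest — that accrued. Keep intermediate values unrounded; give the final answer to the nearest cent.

Failure-to-file penalty: 8% × A$4,597,024.00 = A$367,761.92
Failure-to-pay penalty: 15 × 2.5% × A$4,597,024.00 = A$1,723,884.00
Interest (16.8%/yr ÷ 12 = 1.4%/month): A$4,597,024.00 × ((1 + 0.014)^15 − 1) = A$1,065,969.9293…
Penalties + interest = A$2,091,645.9200 + A$1,065,969.9293… = A$3,157,615.85

A$3,157,615.85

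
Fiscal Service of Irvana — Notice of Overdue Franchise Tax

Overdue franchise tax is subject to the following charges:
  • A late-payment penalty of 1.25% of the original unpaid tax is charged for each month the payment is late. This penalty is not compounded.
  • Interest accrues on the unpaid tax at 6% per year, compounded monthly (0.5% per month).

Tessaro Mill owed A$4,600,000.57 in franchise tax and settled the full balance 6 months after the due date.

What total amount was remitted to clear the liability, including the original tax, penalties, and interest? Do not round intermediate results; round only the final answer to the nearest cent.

A$5,084,737.17

Late-payment penalty: 6 × 1.25% × A$4,600,000.57 = A$345,000.04…
Interest: A$4,600,000.57 × ((1 + 0.005)^6 − 1) = A$4,600,000.57 × 0.0303775… = A$139,736.5605…
Total = A$4,600,000.57 + A$345,000.0428… + A$139,736.5605… = A$5,084,737.17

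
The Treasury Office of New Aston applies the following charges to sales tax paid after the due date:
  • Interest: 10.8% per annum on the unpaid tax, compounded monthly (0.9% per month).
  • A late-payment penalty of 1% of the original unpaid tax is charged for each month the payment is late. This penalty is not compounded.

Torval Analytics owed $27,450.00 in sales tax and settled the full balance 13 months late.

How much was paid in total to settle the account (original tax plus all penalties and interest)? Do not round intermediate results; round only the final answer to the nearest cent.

Late-payment penalty = 1% × $27,450.00 × 13 mo = $3,568.50
Interest: $27,450.00 × ((1 + 0.009)^13 − 1) = $27,450.00 × 0.1235313… = $3,390.9331…
Total = $27,450.00 + $3,568.5000 + $3,390.9331… = $34,409.43

$34,409.43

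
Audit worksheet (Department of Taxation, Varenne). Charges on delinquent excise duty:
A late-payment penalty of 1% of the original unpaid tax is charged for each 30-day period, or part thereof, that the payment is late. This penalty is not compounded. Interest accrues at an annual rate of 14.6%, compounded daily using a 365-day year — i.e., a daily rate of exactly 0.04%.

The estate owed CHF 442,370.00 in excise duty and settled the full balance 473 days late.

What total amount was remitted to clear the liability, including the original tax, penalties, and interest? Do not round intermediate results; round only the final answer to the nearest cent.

CHF 605,266.95

Penalty periods: ⌈473/30⌉ = 16; penalty = 16 × 1% × CHF 442,370.00 = CHF 70,779.20
Interest: CHF 442,370.00 × ((1 + 0.0004)^473 − 1) = CHF 442,370.00 × 0.20823688… = CHF 92,117.7470…
Total = CHF 442,370.00 + CHF 70,779.2000 + CHF 92,117.7470… = CHF 605,266.95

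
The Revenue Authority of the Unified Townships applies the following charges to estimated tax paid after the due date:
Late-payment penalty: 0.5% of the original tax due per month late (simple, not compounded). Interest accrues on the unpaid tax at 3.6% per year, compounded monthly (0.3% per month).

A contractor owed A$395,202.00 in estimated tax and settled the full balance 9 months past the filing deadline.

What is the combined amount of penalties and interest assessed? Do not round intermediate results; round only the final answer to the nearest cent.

Late-payment penalty = 0.5% × A$395,202.00 × 9 mo = A$17,784.09
Interest: A$395,202.00 × ((1 + 0.003)^9 − 1) = A$395,202.00 × 0.0273263… = A$10,799.3998…
Penalties + interest = A$17,784.0900 + A$10,799.3998… = A$28,583.49

A$28,583.49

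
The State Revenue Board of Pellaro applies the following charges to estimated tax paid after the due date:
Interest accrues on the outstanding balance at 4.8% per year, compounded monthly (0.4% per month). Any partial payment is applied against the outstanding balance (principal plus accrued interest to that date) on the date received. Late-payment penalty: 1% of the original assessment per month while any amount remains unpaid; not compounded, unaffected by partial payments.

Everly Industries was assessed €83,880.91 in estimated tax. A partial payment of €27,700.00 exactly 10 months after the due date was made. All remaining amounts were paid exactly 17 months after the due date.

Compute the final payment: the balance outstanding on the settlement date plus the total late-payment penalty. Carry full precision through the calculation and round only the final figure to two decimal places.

Balance at month 10: €83,880.9100 × (1 + 0.004)^10 = €87,297.1894…
After €27,700.00 payment: €87,297.1894… − €27,700.00 = €59,597.1894…
Balance at month 17: €59,597.1894… × (1 + 0.004)^7 = €61,286.0694…
Penalty: 17 × 1% × €83,880.91 = €14,259.75…
Final settlement = outstanding balance + penalty = €61,286.0694… + €14,259.75… = €75,545.82

€75,545.82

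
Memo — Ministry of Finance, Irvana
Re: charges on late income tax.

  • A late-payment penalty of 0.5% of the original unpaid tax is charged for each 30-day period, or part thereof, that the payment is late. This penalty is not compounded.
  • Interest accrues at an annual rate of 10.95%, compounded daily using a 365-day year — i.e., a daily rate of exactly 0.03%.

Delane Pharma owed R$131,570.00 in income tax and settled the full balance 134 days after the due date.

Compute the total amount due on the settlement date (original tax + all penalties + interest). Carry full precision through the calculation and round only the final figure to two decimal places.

Penalty periods: ⌈134/30⌉ = 5; penalty = 5 × 0.5% × R$131,570.00 = R$3,289.25
Interest: R$131,570.00 × ((1 + 0.0003)^134 − 1) = R$131,570.00 × 0.04101268… = R$5,396.0385…
Total = R$131,570.00 + R$3,289.2500 + R$5,396.0385… = R$140,255.29

R$140,255.29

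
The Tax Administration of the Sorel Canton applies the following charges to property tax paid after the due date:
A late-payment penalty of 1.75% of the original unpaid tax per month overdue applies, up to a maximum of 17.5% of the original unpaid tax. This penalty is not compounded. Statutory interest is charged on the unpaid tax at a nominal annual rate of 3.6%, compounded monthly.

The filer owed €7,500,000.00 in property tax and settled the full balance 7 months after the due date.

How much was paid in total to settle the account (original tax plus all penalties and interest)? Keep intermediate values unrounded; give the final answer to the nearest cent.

€8,577,674.61

Penalty: 7 × 1.75% × €7,500,000.00 = €918,750.00 (below the 17.5% cap of €1,312,500.00)
Interest (3.6%/yr ÷ 12 = 0.3%/month): €7,500,000.00 × ((1 + 0.003)^7 − 1) = €158,924.6088…
Total = €7,500,000.00 + €918,750.0000 + €158,924.6088… = €8,577,674.61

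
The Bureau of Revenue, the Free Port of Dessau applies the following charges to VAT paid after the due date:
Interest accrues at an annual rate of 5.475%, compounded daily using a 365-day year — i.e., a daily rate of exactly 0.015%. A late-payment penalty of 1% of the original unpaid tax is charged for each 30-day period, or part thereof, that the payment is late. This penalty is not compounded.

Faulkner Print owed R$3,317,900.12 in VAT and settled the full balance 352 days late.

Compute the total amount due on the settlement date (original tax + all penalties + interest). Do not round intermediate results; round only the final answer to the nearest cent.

R$3,895,926.78

Penalty periods: ⌈352/30⌉ = 12; penalty = 12 × 1% × R$3,317,900.12 = R$398,148.01…
Interest: R$3,317,900.12 × ((1 + 0.00015)^352 − 1) = R$3,317,900.12 × 0.05421461… = R$179,878.6477…
Total = R$3,317,900.12 + R$398,148.0144 + R$179,878.6477… = R$3,895,926.78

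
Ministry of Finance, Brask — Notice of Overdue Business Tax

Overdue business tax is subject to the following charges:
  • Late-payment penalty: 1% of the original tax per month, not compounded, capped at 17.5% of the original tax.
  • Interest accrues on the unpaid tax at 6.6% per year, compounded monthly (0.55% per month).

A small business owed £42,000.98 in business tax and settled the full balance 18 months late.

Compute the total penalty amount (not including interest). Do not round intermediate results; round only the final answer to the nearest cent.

£7,350.17

Penalty (uncapped): 18 × 1% × £42,000.98 = £7,560.18…; cap = 17.5% × £42,000.98 = £7,350.17… → penalty = £7,350.17…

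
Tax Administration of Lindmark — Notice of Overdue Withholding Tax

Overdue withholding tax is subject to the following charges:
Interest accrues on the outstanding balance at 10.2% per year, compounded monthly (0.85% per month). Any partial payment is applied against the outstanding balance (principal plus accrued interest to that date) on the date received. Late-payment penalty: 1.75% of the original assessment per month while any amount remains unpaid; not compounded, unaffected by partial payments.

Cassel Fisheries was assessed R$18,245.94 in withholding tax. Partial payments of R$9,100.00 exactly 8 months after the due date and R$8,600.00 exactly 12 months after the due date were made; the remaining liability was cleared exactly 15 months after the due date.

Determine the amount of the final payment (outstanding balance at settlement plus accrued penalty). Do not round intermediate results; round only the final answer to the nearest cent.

R$7,028.88

Balance at month 8: R$18,245.9400 × (1 + 0.0085)^8 = R$19,524.2097…
After R$9,100.00 payment: R$19,524.2097… − R$9,100.00 = R$10,424.2097…
Balance at month 12: R$10,424.2097… × (1 + 0.0085)^4 = R$10,783.1774…
After R$8,600.00 payment: R$10,783.1774… − R$8,600.00 = R$2,183.1774…
Balance at month 15: R$2,183.1774… × (1 + 0.0085)^3 = R$2,239.3229…
Penalty: 15 × 1.75% × R$18,245.94 = R$4,789.56…
Final settlement = outstanding balance + penalty = R$2,239.3229… + R$4,789.56… = R$7,028.88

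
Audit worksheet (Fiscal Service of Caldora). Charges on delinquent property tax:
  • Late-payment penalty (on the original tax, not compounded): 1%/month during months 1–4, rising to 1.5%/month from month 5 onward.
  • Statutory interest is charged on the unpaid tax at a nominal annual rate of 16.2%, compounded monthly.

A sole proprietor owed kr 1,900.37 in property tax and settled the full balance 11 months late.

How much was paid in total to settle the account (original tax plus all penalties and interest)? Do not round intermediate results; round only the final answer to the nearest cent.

Penalty, months 1–4: 4 × 1% × kr 1,900.37 = kr 76.01…
Penalty, months 5–11: 7 × 1.5% × kr 1,900.37 = kr 199.54…
Interest (16.2%/yr ÷ 12 = 1.35%/month): kr 1,900.37 × ((1 + 0.0135)^11 − 1) = kr 302.0465…
Total = kr 1,900.37 + kr 275.5537… + kr 302.0465… = kr 2,477.97

kr 2,477.97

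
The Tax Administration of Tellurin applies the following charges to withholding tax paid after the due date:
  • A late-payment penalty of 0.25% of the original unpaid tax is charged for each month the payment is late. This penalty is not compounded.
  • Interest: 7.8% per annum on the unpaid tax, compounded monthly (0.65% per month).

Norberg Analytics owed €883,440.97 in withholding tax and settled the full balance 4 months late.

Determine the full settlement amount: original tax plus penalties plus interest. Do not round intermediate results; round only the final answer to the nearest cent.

€915,469.77

Late-payment penalty = 0.25% × €883,440.97 × 4 mo = €8,834.41…
Interest: €883,440.97 × ((1 + 0.0065)^4 − 1) = €883,440.97 × 0.0262546… = €23,194.3895…
Total = €883,440.97 + €8,834.4097 + €23,194.3895… = €915,469.77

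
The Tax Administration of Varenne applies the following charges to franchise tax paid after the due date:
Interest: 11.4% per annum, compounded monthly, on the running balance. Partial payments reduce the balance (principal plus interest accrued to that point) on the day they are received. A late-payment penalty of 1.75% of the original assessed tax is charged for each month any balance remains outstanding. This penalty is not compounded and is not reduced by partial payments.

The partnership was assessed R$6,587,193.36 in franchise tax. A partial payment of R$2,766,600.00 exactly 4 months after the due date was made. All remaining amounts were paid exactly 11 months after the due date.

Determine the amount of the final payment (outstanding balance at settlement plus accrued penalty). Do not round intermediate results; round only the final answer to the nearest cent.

Monthly rate = 11.4% ÷ 12 = 0.95%
Balance at month 4: R$6,587,193.3600 × (1 + 0.0095)^4 = R$6,841,096.3173…
After R$2,766,600.00 payment: R$6,841,096.3173… − R$2,766,600.00 = R$4,074,496.3173…
Balance at month 11: R$4,074,496.3173… × (1 + 0.0095)^7 = R$4,353,295.9477…
Penalty: 11 × 1.75% × R$6,587,193.36 = R$1,268,034.72…
Final settlement = outstanding balance + penalty = R$4,353,295.9477… + R$1,268,034.72… = R$5,621,330.67

R$5,621,330.67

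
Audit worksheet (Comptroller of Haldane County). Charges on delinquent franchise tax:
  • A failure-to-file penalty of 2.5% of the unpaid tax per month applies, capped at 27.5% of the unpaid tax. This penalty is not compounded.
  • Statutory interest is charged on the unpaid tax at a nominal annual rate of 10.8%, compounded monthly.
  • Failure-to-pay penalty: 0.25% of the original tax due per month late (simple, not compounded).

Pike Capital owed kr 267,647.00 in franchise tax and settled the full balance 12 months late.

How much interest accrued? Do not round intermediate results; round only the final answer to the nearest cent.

Interest (10.8%/yr ÷ 12 = 0.9%/month): kr 267,647.00 × ((1 + 0.009)^12 − 1) = kr 30,380.5240…

kr 30,380.52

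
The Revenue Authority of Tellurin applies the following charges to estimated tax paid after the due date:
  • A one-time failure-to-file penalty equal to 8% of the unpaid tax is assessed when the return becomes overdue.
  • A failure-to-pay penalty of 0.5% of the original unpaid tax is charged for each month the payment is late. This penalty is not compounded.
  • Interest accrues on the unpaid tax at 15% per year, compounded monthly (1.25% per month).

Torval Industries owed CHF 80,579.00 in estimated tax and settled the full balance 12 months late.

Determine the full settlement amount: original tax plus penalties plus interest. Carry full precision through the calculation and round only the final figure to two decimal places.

Failure-to-file penalty: 8% × CHF 80,579.00 = CHF 6,446.32
Failure-to-pay penalty: 12 × 0.5% × CHF 80,579.00 = CHF 4,834.74
Interest: CHF 80,579.00 × ((1 + 0.0125)^12 − 1) = CHF 80,579.00 × 0.1607545… = CHF 12,953.4383…
Total = CHF 80,579.00 + CHF 11,281.0600 + CHF 12,953.4383… = CHF 104,813.50

CHF 104,813.50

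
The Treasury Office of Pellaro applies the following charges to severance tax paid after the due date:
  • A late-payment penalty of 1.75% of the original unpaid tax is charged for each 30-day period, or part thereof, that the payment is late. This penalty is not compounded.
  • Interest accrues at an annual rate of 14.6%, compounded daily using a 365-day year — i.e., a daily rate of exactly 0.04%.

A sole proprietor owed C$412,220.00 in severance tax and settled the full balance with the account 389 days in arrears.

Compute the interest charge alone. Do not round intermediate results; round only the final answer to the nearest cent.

Interest: C$412,220.00 × ((1 + 0.0004)^389 − 1) = C$412,220.00 × 0.16832242… = C$69,385.8668…

C$69,385.87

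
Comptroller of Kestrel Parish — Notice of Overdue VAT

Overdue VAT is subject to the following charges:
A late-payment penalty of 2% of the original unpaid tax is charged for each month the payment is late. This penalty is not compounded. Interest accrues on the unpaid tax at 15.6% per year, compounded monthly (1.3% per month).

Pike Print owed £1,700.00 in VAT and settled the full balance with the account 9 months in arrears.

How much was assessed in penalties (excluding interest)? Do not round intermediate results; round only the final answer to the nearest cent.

£306.00

Late-payment penalty = 2% × £1,700.00 × 9 mo = £306.00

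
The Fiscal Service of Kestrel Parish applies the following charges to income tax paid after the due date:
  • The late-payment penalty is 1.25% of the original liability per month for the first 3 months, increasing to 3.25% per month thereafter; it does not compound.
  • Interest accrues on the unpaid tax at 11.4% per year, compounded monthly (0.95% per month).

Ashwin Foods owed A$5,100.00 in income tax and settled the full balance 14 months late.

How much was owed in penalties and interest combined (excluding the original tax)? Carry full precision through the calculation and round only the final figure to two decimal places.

Penalty, months 1–3: 3 × 1.25% × A$5,100.00 = A$191.25
Penalty, months 4–14: 11 × 3.25% × A$5,100.00 = A$1,823.25
Interest: A$5,100.00 × ((1 + 0.0095)^14 − 1) = A$5,100.00 × 0.1415331… = A$721.8190…
Penalties + interest = A$2,014.5000 + A$721.8190… = A$2,736.32

A$2,736.32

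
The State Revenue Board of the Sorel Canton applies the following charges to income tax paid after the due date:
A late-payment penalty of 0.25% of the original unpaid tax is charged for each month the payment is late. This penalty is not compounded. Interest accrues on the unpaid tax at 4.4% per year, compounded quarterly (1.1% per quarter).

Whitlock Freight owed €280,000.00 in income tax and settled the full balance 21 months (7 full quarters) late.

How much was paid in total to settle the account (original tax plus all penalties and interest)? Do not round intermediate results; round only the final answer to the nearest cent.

Late-payment penalty = 0.25% × €280,000.00 × 21 mo = €14,700.00
Interest: €280,000.00 × ((1 + 0.011)^7 − 1) = €280,000.00 × 0.0795881… = €22,284.6682…
Total = €280,000.00 + €14,700.0000 + €22,284.6682… = €316,984.67

€316,984.67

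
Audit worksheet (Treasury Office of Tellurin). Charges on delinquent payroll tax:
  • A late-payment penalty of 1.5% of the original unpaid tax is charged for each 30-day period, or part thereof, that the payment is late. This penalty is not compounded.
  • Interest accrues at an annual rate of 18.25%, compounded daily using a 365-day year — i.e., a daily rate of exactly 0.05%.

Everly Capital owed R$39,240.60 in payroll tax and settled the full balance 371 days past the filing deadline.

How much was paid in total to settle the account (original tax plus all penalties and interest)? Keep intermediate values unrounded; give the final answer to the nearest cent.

R$54,888.35

Penalty periods: ⌈371/30⌉ = 13; penalty = 13 × 1.5% × R$39,240.60 = R$7,651.92…
Interest: R$39,240.60 × ((1 + 0.0005)^371 − 1) = R$39,240.60 × 0.20376439… = R$7,995.8370…
Total = R$39,240.60 + R$7,651.9170 + R$7,995.8370… = R$54,888.35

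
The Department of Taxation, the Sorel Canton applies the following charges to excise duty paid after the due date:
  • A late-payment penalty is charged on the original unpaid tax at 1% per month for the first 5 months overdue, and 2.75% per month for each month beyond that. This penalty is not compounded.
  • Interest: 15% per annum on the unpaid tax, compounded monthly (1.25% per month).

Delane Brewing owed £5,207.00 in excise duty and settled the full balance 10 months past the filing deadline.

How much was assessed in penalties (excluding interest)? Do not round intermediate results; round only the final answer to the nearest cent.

Penalty, months 1–5: 5 × 1% × £5,207.00 = £260.35
Penalty, months 6–10: 5 × 2.75% × £5,207.00 = £715.96…
Total penalty = £260.35 + £715.96… = £976.31

£976.31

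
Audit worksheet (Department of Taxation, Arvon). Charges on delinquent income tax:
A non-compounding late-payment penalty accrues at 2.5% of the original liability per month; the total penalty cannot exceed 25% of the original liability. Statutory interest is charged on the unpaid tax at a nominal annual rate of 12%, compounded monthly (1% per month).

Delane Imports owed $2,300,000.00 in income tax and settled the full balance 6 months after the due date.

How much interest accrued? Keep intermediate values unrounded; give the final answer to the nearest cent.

$141,496.35

Interest: $2,300,000.00 × ((1 + 0.01)^6 − 1) = $2,300,000.00 × 0.0615202… = $141,496.3464…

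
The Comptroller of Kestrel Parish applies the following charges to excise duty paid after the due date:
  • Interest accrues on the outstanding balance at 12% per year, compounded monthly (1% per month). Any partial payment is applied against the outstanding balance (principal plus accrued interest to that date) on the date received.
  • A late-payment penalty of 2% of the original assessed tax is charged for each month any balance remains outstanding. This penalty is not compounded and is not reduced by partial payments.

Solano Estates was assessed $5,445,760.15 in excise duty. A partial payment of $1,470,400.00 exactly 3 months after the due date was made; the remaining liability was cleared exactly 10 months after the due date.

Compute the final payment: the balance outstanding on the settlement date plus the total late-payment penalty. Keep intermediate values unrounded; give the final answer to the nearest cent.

Balance at month 3: $5,445,760.1500 × (1 + 0.01)^3 = $5,610,772.1283…
After $1,470,400.00 payment: $5,610,772.1283… − $1,470,400.00 = $4,140,372.1283…
Balance at month 10: $4,140,372.1283… × (1 + 0.01)^7 = $4,439,039.3296…
Penalty: 10 × 2% × $5,445,760.15 = $1,089,152.03
Final settlement = outstanding balance + penalty = $4,439,039.3296… + $1,089,152.03 = $5,528,191.36

$5,528,191.36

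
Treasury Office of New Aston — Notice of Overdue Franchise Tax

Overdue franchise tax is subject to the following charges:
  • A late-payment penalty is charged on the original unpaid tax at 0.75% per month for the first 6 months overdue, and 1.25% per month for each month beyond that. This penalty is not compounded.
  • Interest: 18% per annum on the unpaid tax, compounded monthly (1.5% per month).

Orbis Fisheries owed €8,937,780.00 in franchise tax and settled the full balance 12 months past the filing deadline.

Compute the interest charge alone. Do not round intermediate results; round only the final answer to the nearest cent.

€1,748,392.18

Interest: €8,937,780.00 × ((1 + 0.015)^12 − 1) = €8,937,780.00 × 0.1956182… = €1,748,392.1805…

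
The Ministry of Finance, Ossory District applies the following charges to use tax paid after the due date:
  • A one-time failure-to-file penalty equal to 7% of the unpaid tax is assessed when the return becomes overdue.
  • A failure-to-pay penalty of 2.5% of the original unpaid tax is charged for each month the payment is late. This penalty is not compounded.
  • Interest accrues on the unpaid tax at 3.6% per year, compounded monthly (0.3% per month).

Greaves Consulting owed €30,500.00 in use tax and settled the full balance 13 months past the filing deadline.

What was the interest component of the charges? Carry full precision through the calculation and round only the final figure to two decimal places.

€1,211.15

Interest: €30,500.00 × ((1 + 0.003)^13 − 1) = €30,500.00 × 0.0397098… = €1,211.1483…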